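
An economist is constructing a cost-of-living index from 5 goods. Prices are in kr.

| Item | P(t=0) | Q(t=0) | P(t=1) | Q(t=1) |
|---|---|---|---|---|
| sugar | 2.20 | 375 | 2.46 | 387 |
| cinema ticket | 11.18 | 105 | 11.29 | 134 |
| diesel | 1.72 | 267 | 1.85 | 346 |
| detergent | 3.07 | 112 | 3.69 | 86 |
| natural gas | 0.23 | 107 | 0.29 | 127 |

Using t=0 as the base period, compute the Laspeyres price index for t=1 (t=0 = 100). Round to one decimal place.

Laspeyres price index uses base-period quantities as weights.
ΣP(t=1)·Q(t=0) = 2.46×375 + 11.29×105 + 1.85×267 + 3.69×112 + 0.29×107 = 922.5 + 1185.45 + 493.95 + 413.28 + 31.03 = 3046.21
ΣP(t=0)·Q(t=0) = 2.20×375 + 11.18×105 + 1.72×267 + 3.07×112 + 0.23×107 = 825 + 1173.9 + 459.24 + 343.84 + 24.61 = 2826.59
Index = 3046.21 / 2826.59 × 100 = 107.7698

107.8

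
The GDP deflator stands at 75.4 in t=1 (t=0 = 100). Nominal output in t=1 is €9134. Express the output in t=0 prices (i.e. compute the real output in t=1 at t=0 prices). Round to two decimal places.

Real = Nominal ÷ (Index/100) = 9134 ÷ (75.4/100)
     = 9134 ÷ 0.754 = 12114.0584

12114.06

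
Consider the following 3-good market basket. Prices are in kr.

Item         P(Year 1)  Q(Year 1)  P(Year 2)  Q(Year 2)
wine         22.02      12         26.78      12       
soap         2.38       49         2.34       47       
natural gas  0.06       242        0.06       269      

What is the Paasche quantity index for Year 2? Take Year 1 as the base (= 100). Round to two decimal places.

99.32

Paasche quantity index uses current-period prices as weights.
ΣP(Year 2)·Q(Year 2) = 26.78×12 + 2.34×47 + 0.06×269 = 321.36 + 109.98 + 16.14 = 447.48
ΣP(Year 2)·Q(Year 1) = 26.78×12 + 2.34×49 + 0.06×242 = 321.36 + 114.66 + 14.52 = 450.54
Index = 447.48 / 450.54 × 100 = 99.3208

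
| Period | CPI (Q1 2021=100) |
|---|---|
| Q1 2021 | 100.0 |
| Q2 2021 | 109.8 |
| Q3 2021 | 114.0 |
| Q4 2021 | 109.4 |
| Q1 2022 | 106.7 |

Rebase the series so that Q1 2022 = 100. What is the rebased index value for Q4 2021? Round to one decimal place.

Rebased(Q4 2021) = 109.4 / 106.7 × 100 = 102.5305

102.5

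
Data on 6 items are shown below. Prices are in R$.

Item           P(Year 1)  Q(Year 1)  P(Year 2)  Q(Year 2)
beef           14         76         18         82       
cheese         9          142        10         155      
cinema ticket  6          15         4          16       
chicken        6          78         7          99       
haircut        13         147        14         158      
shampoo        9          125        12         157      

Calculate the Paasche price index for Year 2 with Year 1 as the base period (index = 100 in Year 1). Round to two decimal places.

Paasche price index uses current-period quantities as weights.
ΣP(Year 2)·Q(Year 2) = 18×82 + 10×155 + 4×16 + 7×99 + 14×158 + 12×157 = 1476 + 1550 + 64 + 693 + 2212 + 1884 = 7879
ΣP(Year 1)·Q(Year 2) = 14×82 + 9×155 + 6×16 + 6×99 + 13×158 + 9×157 = 1148 + 1395 + 96 + 594 + 2054 + 1413 = 6700
Index = 7879 / 6700 × 100 = 117.5970

117.60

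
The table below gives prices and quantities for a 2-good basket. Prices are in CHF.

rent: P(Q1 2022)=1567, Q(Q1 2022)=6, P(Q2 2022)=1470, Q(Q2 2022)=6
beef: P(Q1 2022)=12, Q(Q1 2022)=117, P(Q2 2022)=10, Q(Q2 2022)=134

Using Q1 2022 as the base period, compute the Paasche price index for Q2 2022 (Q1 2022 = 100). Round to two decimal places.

92.28

Paasche price index uses current-period quantities as weights.
ΣP(Q2 2022)·Q(Q2 2022) = 1470×6 + 10×134 = 8820 + 1340 = 10160
ΣP(Q1 2022)·Q(Q2 2022) = 1567×6 + 12×134 = 9402 + 1608 = 11010
Index = 10160 / 11010 × 100 = 92.2797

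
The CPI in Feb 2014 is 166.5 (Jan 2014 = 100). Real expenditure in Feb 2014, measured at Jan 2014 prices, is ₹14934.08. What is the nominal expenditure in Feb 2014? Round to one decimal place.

Nominal = Real × (Index/100) = 14934.08 × (166.5/100)
        = 14934.08 × 1.665 = 24865.2432

24865.2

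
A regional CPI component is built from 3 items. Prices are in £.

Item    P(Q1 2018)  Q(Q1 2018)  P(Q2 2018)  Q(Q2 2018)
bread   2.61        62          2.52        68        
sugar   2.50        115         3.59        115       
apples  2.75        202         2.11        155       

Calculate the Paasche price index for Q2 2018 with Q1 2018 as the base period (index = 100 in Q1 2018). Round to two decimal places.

Paasche price index uses current-period quantities as weights.
ΣP(Q2 2018)·Q(Q2 2018) = 2.52×68 + 3.59×115 + 2.11×155 = 171.36 + 412.85 + 327.05 = 911.26
ΣP(Q1 2018)·Q(Q2 2018) = 2.61×68 + 2.50×115 + 2.75×155 = 177.48 + 287.5 + 426.25 = 891.23
Index = 911.26 / 891.23 × 100 = 102.2475

102.25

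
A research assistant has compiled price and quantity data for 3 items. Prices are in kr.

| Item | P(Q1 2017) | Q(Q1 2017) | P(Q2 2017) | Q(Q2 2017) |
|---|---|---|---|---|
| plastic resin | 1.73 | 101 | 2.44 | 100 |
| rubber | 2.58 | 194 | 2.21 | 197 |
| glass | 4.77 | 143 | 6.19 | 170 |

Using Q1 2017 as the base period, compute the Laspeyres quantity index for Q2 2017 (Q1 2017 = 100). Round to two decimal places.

109.93

Laspeyres quantity index uses base-period prices as weights.
ΣP(Q1 2017)·Q(Q2 2017) = 1.73×100 + 2.58×197 + 4.77×170 = 173 + 508.26 + 810.9 = 1492.16
ΣP(Q1 2017)·Q(Q1 2017) = 1.73×101 + 2.58×194 + 4.77×143 = 174.73 + 500.52 + 682.11 = 1357.36
Index = 1492.16 / 1357.36 × 100 = 109.9310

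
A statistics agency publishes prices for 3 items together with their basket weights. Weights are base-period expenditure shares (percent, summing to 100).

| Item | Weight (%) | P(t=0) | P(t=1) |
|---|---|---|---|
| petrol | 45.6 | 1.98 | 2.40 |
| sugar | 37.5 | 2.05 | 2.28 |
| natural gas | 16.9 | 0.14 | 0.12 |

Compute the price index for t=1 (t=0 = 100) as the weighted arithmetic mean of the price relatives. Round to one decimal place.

111.5

petrol: 45.6 × (2.40/1.98) = 45.6 × 1.212121 = 55.2727
sugar: 37.5 × (2.28/2.05) = 37.5 × 1.112195 = 41.7073
natural gas: 16.9 × (0.12/0.14) = 16.9 × 0.857143 = 14.4857
Index = Σ wᵢ·(p₁ᵢ/p₀ᵢ) = 55.2727 + 41.7073 + 14.4857 = 111.4658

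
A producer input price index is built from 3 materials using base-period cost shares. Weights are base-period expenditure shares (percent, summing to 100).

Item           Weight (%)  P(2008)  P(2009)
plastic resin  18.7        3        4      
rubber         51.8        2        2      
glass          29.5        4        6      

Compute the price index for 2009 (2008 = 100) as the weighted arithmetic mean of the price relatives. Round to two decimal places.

plastic resin: 18.7 × (4/3) = 18.7 × 1.333333 = 24.9333
rubber: 51.8 × (2/2) = 51.8 × 1.000000 = 51.8000
glass: 29.5 × (6/4) = 29.5 × 1.500000 = 44.2500
Index = Σ wᵢ·(p₁ᵢ/p₀ᵢ) = 24.9333 + 51.8000 + 44.2500 = 120.9833

120.98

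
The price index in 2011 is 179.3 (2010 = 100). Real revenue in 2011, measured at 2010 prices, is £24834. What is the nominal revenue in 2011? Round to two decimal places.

Nominal = Real × (Index/100) = 24834 × (179.3/100)
        = 24834 × 1.793 = 44527.3620

44527.36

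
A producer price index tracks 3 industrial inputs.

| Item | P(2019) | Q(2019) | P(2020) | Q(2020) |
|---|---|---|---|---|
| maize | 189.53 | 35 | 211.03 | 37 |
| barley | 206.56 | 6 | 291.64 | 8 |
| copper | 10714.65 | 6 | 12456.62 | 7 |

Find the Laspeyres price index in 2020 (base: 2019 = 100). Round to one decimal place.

116.2

Laspeyres price index uses base-period quantities as weights.
ΣP(2020)·Q(2019) = 211.03×35 + 291.64×6 + 12456.62×6 = 7386.05 + 1749.84 + 74739.72 = 83875.61
ΣP(2019)·Q(2019) = 189.53×35 + 206.56×6 + 10714.65×6 = 6633.55 + 1239.36 + 64287.9 = 72160.81
Index = 83875.61 / 72160.81 × 100 = 116.2343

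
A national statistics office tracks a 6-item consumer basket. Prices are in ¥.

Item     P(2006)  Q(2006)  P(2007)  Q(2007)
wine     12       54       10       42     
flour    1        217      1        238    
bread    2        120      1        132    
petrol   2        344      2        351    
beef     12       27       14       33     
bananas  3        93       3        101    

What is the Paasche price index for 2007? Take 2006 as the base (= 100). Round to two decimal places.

Paasche price index uses current-period quantities as weights.
ΣP(2007)·Q(2007) = 10×42 + 1×238 + 1×132 + 2×351 + 14×33 + 3×101 = 420 + 238 + 132 + 702 + 462 + 303 = 2257
ΣP(2006)·Q(2007) = 12×42 + 1×238 + 2×132 + 2×351 + 12×33 + 3×101 = 504 + 238 + 264 + 702 + 396 + 303 = 2407
Index = 2257 / 2407 × 100 = 93.7682

93.77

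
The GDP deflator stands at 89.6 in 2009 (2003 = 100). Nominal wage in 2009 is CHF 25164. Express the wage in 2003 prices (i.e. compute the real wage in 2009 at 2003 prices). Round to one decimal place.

28084.8

Real = Nominal ÷ (Index/100) = 25164 ÷ (89.6/100)
     = 25164 ÷ 0.896 = 28084.8214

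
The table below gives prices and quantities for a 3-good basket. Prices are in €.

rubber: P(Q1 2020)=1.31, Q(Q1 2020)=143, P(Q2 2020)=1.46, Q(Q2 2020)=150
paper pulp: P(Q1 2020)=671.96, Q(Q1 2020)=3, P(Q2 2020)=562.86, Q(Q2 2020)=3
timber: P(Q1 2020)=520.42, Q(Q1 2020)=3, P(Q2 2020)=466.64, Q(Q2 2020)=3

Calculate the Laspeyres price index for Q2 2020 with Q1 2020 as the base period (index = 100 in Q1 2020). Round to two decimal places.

Laspeyres price index uses base-period quantities as weights.
ΣP(Q2 2020)·Q(Q1 2020) = 1.46×143 + 562.86×3 + 466.64×3 = 208.78 + 1688.58 + 1399.92 = 3297.28
ΣP(Q1 2020)·Q(Q1 2020) = 1.31×143 + 671.96×3 + 520.42×3 = 187.33 + 2015.88 + 1561.26 = 3764.47
Index = 3297.28 / 3764.47 × 100 = 87.5895

87.59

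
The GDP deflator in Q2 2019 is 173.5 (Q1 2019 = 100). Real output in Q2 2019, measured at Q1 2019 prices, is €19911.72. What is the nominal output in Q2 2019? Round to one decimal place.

34546.8

Nominal = Real × (Index/100) = 19911.72 × (173.5/100)
        = 19911.72 × 1.735 = 34546.8342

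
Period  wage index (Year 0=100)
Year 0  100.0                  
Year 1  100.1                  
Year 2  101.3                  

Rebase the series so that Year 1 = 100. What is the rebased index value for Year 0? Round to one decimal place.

Rebased(Year 0) = 100.0 / 100.1 × 100 = 99.9001

99.9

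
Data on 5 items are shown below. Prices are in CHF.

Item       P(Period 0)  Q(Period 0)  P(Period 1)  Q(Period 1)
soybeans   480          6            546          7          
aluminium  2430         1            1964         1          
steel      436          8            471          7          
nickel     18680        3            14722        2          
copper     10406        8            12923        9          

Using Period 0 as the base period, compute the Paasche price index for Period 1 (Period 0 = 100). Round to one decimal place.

Paasche price index uses current-period quantities as weights.
ΣP(Period 1)·Q(Period 1) = 546×7 + 1964×1 + 471×7 + 14722×2 + 12923×9 = 3822 + 1964 + 3297 + 29444 + 116307 = 154834
ΣP(Period 0)·Q(Period 1) = 480×7 + 2430×1 + 436×7 + 18680×2 + 10406×9 = 3360 + 2430 + 3052 + 37360 + 93654 = 139856
Index = 154834 / 139856 × 100 = 110.7096

110.7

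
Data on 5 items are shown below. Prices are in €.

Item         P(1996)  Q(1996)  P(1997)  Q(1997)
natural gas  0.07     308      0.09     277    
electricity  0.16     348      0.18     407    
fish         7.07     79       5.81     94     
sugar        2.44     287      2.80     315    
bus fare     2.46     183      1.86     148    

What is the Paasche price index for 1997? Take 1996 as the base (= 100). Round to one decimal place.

95.7

Paasche price index uses current-period quantities as weights.
ΣP(1997)·Q(1997) = 0.09×277 + 0.18×407 + 5.81×94 + 2.80×315 + 1.86×148 = 24.93 + 73.26 + 546.14 + 882 + 275.28 = 1801.61
ΣP(1996)·Q(1997) = 0.07×277 + 0.16×407 + 7.07×94 + 2.44×315 + 2.46×148 = 19.39 + 65.12 + 664.58 + 768.6 + 364.08 = 1881.77
Index = 1801.61 / 1881.77 × 100 = 95.7402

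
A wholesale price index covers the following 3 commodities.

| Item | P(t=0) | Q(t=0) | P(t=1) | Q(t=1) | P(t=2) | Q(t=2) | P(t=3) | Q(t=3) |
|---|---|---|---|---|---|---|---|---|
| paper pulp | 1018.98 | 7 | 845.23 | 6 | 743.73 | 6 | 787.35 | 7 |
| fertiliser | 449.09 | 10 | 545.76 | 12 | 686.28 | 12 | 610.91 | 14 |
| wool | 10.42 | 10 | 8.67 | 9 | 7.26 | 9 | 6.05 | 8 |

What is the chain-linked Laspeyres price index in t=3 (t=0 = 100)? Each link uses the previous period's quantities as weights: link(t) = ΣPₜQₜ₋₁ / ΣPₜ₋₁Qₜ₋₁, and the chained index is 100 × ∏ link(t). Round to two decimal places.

Link t=0→t=1:
ΣP(t=1)Q(t=0) = 845.23×7 + 545.76×10 + 8.67×10 = 5916.61 + 5457.6 + 86.7 = 11460.91
ΣP(t=0)Q(t=0) = 1018.98×7 + 449.09×10 + 10.42×10 = 7132.86 + 4490.9 + 104.2 = 11727.96
link = 11460.91/11727.96 = 0.977230
Link t=1→t=2:
ΣP(t=2)Q(t=1) = 743.73×6 + 686.28×12 + 7.26×9 = 4462.38 + 8235.36 + 65.34 = 12763.08
ΣP(t=1)Q(t=1) = 845.23×6 + 545.76×12 + 8.67×9 = 5071.38 + 6549.12 + 78.03 = 11698.53
link = 12763.08/11698.53 = 1.090999
Link t=2→t=3:
ΣP(t=3)Q(t=2) = 787.35×6 + 610.91×12 + 6.05×9 = 4724.1 + 7330.92 + 54.45 = 12109.47
ΣP(t=2)Q(t=2) = 743.73×6 + 686.28×12 + 7.26×9 = 4462.38 + 8235.36 + 65.34 = 12763.08
link = 12109.47/12763.08 = 0.948789
Chained index = 100 × 0.977230 × 1.090999 × 0.948789 = 101.1557

101.16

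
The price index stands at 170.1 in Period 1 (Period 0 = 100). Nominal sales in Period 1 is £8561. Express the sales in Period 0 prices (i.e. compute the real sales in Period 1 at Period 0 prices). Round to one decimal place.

Real = Nominal ÷ (Index/100) = 8561 ÷ (170.1/100)
     = 8561 ÷ 1.701 = 5032.9218

5032.9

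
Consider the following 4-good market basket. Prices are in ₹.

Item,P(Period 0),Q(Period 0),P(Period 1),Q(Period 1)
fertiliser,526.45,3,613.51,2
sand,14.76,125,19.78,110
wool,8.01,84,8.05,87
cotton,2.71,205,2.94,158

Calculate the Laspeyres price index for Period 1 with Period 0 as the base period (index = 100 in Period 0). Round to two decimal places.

120.19

Laspeyres price index uses base-period quantities as weights.
ΣP(Period 1)·Q(Period 0) = 613.51×3 + 19.78×125 + 8.05×84 + 2.94×205 = 1840.53 + 2472.5 + 676.2 + 602.7 = 5591.93
ΣP(Period 0)·Q(Period 0) = 526.45×3 + 14.76×125 + 8.01×84 + 2.71×205 = 1579.35 + 1845 + 672.84 + 555.55 = 4652.74
Index = 5591.93 / 4652.74 × 100 = 120.1857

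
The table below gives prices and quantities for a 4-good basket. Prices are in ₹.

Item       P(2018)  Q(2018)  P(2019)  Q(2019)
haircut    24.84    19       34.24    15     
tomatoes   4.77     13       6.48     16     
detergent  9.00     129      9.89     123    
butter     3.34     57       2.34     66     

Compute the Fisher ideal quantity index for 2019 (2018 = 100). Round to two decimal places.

Laspeyres component (base-period weights):
ΣP(2018)Q(2019) = 24.84×15 + 4.77×16 + 9.00×123 + 3.34×66 = 372.6 + 76.32 + 1107 + 220.44 = 1776.36
ΣP(2018)Q(2018) = 24.84×19 + 4.77×13 + 9.00×129 + 3.34×57 = 471.96 + 62.01 + 1161 + 190.38 = 1885.35
L = 1776.36 / 1885.35 × 100 = 94.2191
Paasche component (current-period weights):
ΣP(2019)Q(2019) = 34.24×15 + 6.48×16 + 9.89×123 + 2.34×66 = 513.6 + 103.68 + 1216.47 + 154.44 = 1988.19
ΣP(2019)Q(2018) = 34.24×19 + 6.48×13 + 9.89×129 + 2.34×57 = 650.56 + 84.24 + 1275.81 + 133.38 = 2143.99
P = 1988.19 / 2143.99 × 100 = 92.7332
Fisher = √(L × P) = √(94.2191 × 92.7332) = 93.4732

93.47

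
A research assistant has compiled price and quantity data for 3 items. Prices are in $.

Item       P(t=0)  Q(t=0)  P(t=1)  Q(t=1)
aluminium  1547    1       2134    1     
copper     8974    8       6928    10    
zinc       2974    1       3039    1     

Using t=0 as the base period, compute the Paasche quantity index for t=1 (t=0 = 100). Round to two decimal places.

122.87

Paasche quantity index uses current-period prices as weights.
ΣP(t=1)·Q(t=1) = 2134×1 + 6928×10 + 3039×1 = 2134 + 69280 + 3039 = 74453
ΣP(t=1)·Q(t=0) = 2134×1 + 6928×8 + 3039×1 = 2134 + 55424 + 3039 = 60597
Index = 74453 / 60597 × 100 = 122.8658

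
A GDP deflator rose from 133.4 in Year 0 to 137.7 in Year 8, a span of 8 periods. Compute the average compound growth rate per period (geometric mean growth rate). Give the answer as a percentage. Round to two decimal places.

Growth factor = (137.7/133.4)^(1/8) = (1.032234)^(1/8) = 1.003974
Growth rate = 1.003974 − 1 = 0.003974 = 0.3974%

0.40%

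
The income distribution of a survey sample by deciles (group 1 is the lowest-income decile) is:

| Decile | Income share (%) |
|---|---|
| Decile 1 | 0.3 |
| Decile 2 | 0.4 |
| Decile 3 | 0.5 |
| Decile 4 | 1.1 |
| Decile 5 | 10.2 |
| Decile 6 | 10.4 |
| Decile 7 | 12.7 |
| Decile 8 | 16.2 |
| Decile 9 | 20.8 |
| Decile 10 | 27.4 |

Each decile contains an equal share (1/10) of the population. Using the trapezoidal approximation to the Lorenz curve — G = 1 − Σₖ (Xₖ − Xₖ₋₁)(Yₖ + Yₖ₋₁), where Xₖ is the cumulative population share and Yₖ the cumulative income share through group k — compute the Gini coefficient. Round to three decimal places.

0.500

Cumulative income shares Yₖ: 0.0030, 0.0070, 0.0120, 0.0230, 0.1250, 0.2290, 0.3560, 0.5180, 0.7260, 1.0000
Σ (Xₖ−Xₖ₋₁)(Yₖ+Yₖ₋₁) = (1/10)(0.0030+0.0000) + (1/10)(0.0070+0.0030) + (1/10)(0.0120+0.0070) + (1/10)(0.0230+0.0120) + (1/10)(0.1250+0.0230) + (1/10)(0.2290+0.1250) + (1/10)(0.3560+0.2290) + (1/10)(0.5180+0.3560) + (1/10)(0.7260+0.5180) + (1/10)(1.0000+0.7260)
  = 0.0003 + 0.0010 + 0.0019 + 0.0035 + 0.0148 + 0.0354 + 0.0585 + 0.0874 + 0.1244 + 0.1726 = 0.4998
G = 1 − 0.4998 = 0.5002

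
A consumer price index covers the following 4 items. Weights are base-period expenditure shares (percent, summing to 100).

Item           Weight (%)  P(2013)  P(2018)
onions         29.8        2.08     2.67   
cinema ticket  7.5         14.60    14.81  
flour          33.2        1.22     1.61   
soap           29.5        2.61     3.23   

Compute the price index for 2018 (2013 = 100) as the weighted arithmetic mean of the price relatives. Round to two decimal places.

126.18

onions: 29.8 × (2.67/2.08) = 29.8 × 1.283654 = 38.2529
cinema ticket: 7.5 × (14.81/14.60) = 7.5 × 1.014384 = 7.6079
flour: 33.2 × (1.61/1.22) = 33.2 × 1.319672 = 43.8131
soap: 29.5 × (3.23/2.61) = 29.5 × 1.237548 = 36.5077
Index = Σ wᵢ·(p₁ᵢ/p₀ᵢ) = 38.2529 + 7.6079 + 43.8131 + 36.5077 = 126.1815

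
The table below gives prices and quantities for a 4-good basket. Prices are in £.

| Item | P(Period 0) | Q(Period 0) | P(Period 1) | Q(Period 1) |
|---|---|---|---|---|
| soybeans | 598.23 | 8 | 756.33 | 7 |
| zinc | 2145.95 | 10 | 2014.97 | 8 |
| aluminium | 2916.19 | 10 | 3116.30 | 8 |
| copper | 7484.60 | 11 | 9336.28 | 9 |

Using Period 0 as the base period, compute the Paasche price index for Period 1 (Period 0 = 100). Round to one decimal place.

Paasche price index uses current-period quantities as weights.
ΣP(Period 1)·Q(Period 1) = 756.33×7 + 2014.97×8 + 3116.30×8 + 9336.28×9 = 5294.31 + 16119.76 + 24930.4 + 84026.52 = 130370.99
ΣP(Period 0)·Q(Period 1) = 598.23×7 + 2145.95×8 + 2916.19×8 + 7484.60×9 = 4187.61 + 17167.6 + 23329.52 + 67361.4 = 112046.13
Index = 130370.99 / 112046.13 × 100 = 116.3547

116.4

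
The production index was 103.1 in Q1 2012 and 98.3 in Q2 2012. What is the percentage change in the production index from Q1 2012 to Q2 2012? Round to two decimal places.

Change = (98.3 − 103.1) / 103.1 × 100
       = -4.8 / 103.1 × 100 = -4.6557%

-4.66%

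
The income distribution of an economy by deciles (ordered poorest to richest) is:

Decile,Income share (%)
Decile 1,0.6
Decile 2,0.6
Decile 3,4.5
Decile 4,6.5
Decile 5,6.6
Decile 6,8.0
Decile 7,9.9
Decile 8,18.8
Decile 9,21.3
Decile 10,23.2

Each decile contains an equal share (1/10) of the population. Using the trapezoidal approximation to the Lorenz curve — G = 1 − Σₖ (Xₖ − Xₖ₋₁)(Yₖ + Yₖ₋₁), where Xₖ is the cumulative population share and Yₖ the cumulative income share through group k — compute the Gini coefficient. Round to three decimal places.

Cumulative income shares Yₖ: 0.0060, 0.0120, 0.0570, 0.1220, 0.1880, 0.2680, 0.3670, 0.5550, 0.7680, 1.0000
Σ (Xₖ−Xₖ₋₁)(Yₖ+Yₖ₋₁) = (1/10)(0.0060+0.0000) + (1/10)(0.0120+0.0060) + (1/10)(0.0570+0.0120) + (1/10)(0.1220+0.0570) + (1/10)(0.1880+0.1220) + (1/10)(0.2680+0.1880) + (1/10)(0.3670+0.2680) + (1/10)(0.5550+0.3670) + (1/10)(0.7680+0.5550) + (1/10)(1.0000+0.7680)
  = 0.0006 + 0.0018 + 0.0069 + 0.0179 + 0.0310 + 0.0456 + 0.0635 + 0.0922 + 0.1323 + 0.1768 = 0.5686
G = 1 − 0.5686 = 0.4314

0.431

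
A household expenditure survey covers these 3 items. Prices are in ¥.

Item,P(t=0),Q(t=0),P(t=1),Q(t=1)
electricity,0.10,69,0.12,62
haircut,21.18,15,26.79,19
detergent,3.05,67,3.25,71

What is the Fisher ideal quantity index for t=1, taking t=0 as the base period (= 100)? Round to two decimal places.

Laspeyres component (base-period weights):
ΣP(t=0)Q(t=1) = 0.10×62 + 21.18×19 + 3.05×71 = 6.2 + 402.42 + 216.55 = 625.17
ΣP(t=0)Q(t=0) = 0.10×69 + 21.18×15 + 3.05×67 = 6.9 + 317.7 + 204.35 = 528.95
L = 625.17 / 528.95 × 100 = 118.1908
Paasche component (current-period weights):
ΣP(t=1)Q(t=1) = 0.12×62 + 26.79×19 + 3.25×71 = 7.44 + 509.01 + 230.75 = 747.2
ΣP(t=1)Q(t=0) = 0.12×69 + 26.79×15 + 3.25×67 = 8.28 + 401.85 + 217.75 = 627.88
P = 747.2 / 627.88 × 100 = 119.0036
Fisher = √(L × P) = √(118.1908 × 119.0036) = 118.5965

118.60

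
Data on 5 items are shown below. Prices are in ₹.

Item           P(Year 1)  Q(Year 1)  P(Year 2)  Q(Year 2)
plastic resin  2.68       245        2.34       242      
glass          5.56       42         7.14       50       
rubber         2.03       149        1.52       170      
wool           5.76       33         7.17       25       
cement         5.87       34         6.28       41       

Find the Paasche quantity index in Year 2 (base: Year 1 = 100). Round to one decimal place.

104.4

Paasche quantity index uses current-period prices as weights.
ΣP(Year 2)·Q(Year 2) = 2.34×242 + 7.14×50 + 1.52×170 + 7.17×25 + 6.28×41 = 566.28 + 357 + 258.4 + 179.25 + 257.48 = 1618.41
ΣP(Year 2)·Q(Year 1) = 2.34×245 + 7.14×42 + 1.52×149 + 7.17×33 + 6.28×34 = 573.3 + 299.88 + 226.48 + 236.61 + 213.52 = 1549.79
Index = 1618.41 / 1549.79 × 100 = 104.4277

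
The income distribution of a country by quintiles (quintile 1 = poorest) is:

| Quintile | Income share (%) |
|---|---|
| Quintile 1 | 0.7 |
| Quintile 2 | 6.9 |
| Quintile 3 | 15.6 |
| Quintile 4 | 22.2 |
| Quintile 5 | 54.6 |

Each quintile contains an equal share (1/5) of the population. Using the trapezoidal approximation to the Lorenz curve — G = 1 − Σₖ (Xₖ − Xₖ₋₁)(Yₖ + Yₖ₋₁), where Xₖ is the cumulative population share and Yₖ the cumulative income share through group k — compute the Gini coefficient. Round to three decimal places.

Cumulative income shares Yₖ: 0.0070, 0.0760, 0.2320, 0.4540, 1.0000
Σ (Xₖ−Xₖ₋₁)(Yₖ+Yₖ₋₁) = (1/5)(0.0070+0.0000) + (1/5)(0.0760+0.0070) + (1/5)(0.2320+0.0760) + (1/5)(0.4540+0.2320) + (1/5)(1.0000+0.4540)
  = 0.0014 + 0.0166 + 0.0616 + 0.1372 + 0.2908 = 0.5076
G = 1 − 0.5076 = 0.4924

0.492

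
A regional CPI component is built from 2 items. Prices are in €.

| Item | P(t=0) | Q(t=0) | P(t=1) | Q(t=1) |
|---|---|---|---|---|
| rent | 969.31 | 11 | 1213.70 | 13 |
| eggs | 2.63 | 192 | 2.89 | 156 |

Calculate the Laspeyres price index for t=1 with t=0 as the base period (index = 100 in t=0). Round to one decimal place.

124.5

Laspeyres price index uses base-period quantities as weights.
ΣP(t=1)·Q(t=0) = 1213.70×11 + 2.89×192 = 13350.7 + 554.88 = 13905.58
ΣP(t=0)·Q(t=0) = 969.31×11 + 2.63×192 = 10662.41 + 504.96 = 11167.37
Index = 13905.58 / 11167.37 × 100 = 124.5197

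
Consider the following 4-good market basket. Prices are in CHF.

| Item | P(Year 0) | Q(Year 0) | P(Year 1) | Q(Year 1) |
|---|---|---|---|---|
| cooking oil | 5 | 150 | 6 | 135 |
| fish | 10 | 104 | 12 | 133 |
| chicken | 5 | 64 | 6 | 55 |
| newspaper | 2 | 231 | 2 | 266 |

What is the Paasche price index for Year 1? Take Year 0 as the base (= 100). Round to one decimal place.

Paasche price index uses current-period quantities as weights.
ΣP(Year 1)·Q(Year 1) = 6×135 + 12×133 + 6×55 + 2×266 = 810 + 1596 + 330 + 532 = 3268
ΣP(Year 0)·Q(Year 1) = 5×135 + 10×133 + 5×55 + 2×266 = 675 + 1330 + 275 + 532 = 2812
Index = 3268 / 2812 × 100 = 116.2162

116.2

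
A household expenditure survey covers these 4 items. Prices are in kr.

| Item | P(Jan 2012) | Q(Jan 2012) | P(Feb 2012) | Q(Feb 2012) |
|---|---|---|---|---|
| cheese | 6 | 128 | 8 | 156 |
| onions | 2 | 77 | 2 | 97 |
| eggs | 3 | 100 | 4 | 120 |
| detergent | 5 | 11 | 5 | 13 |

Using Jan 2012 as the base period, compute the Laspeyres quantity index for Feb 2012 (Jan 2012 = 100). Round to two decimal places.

121.77

Laspeyres quantity index uses base-period prices as weights.
ΣP(Jan 2012)·Q(Feb 2012) = 6×156 + 2×97 + 3×120 + 5×13 = 936 + 194 + 360 + 65 = 1555
ΣP(Jan 2012)·Q(Jan 2012) = 6×128 + 2×77 + 3×100 + 5×11 = 768 + 154 + 300 + 55 = 1277
Index = 1555 / 1277 × 100 = 121.7698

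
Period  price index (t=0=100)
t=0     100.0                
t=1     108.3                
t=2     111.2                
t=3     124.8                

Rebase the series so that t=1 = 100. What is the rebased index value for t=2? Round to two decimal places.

102.68

Rebased(t=2) = 111.2 / 108.3 × 100 = 102.6777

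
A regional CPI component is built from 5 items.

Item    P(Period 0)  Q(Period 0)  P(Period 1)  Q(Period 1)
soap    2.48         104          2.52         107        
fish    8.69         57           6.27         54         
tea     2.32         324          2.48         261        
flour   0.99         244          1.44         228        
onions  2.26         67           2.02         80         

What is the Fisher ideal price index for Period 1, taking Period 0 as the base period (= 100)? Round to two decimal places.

Laspeyres component (base-period weights):
ΣP(Period 1)Q(Period 0) = 2.52×104 + 6.27×57 + 2.48×324 + 1.44×244 + 2.02×67 = 262.08 + 357.39 + 803.52 + 351.36 + 135.34 = 1909.69
ΣP(Period 0)Q(Period 0) = 2.48×104 + 8.69×57 + 2.32×324 + 0.99×244 + 2.26×67 = 257.92 + 495.33 + 751.68 + 241.56 + 151.42 = 1897.91
L = 1909.69 / 1897.91 × 100 = 100.6207
Paasche component (current-period weights):
ΣP(Period 1)Q(Period 1) = 2.52×107 + 6.27×54 + 2.48×261 + 1.44×228 + 2.02×80 = 269.64 + 338.58 + 647.28 + 328.32 + 161.6 = 1745.42
ΣP(Period 0)Q(Period 1) = 2.48×107 + 8.69×54 + 2.32×261 + 0.99×228 + 2.26×80 = 265.36 + 469.26 + 605.52 + 225.72 + 180.8 = 1746.66
P = 1745.42 / 1746.66 × 100 = 99.9290
Fisher = √(L × P) = √(100.6207 × 99.9290) = 100.2742

100.27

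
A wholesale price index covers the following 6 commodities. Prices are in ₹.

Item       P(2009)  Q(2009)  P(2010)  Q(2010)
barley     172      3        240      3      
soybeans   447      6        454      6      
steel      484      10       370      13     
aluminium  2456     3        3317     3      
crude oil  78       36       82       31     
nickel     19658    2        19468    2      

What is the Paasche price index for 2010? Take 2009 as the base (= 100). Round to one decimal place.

101.9

Paasche price index uses current-period quantities as weights.
ΣP(2010)·Q(2010) = 240×3 + 454×6 + 370×13 + 3317×3 + 82×31 + 19468×2 = 720 + 2724 + 4810 + 9951 + 2542 + 38936 = 59683
ΣP(2009)·Q(2010) = 172×3 + 447×6 + 484×13 + 2456×3 + 78×31 + 19658×2 = 516 + 2682 + 6292 + 7368 + 2418 + 39316 = 58592
Index = 59683 / 58592 × 100 = 101.8620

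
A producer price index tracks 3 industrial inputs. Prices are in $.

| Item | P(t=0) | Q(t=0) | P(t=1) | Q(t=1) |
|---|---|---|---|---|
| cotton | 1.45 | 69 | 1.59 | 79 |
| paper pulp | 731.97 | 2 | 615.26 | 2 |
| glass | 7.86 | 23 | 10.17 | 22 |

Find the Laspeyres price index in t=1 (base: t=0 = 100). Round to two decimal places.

Laspeyres price index uses base-period quantities as weights.
ΣP(t=1)·Q(t=0) = 1.59×69 + 615.26×2 + 10.17×23 = 109.71 + 1230.52 + 233.91 = 1574.14
ΣP(t=0)·Q(t=0) = 1.45×69 + 731.97×2 + 7.86×23 = 100.05 + 1463.94 + 180.78 = 1744.77
Index = 1574.14 / 1744.77 × 100 = 90.2205

90.22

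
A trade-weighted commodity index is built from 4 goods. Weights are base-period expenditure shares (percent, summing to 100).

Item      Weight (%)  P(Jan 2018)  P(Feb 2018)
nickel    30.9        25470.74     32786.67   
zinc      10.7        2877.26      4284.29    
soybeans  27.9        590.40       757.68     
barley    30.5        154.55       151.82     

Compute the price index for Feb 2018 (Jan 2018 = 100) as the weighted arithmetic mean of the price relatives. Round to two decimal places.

121.47

nickel: 30.9 × (32786.67/25470.74) = 30.9 × 1.287229 = 39.7754
zinc: 10.7 × (4284.29/2877.26) = 10.7 × 1.489017 = 15.9325
soybeans: 27.9 × (757.68/590.40) = 27.9 × 1.283333 = 35.8050
barley: 30.5 × (151.82/154.55) = 30.5 × 0.982336 = 29.9612
Index = Σ wᵢ·(p₁ᵢ/p₀ᵢ) = 39.7754 + 15.9325 + 35.8050 + 29.9612 = 121.4741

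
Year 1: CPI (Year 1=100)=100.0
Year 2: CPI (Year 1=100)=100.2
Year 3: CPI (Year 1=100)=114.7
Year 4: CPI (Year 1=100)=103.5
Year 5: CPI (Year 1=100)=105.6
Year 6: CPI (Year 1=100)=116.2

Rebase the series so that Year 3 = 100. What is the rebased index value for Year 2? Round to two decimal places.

Rebased(Year 2) = 100.2 / 114.7 × 100 = 87.3583

87.36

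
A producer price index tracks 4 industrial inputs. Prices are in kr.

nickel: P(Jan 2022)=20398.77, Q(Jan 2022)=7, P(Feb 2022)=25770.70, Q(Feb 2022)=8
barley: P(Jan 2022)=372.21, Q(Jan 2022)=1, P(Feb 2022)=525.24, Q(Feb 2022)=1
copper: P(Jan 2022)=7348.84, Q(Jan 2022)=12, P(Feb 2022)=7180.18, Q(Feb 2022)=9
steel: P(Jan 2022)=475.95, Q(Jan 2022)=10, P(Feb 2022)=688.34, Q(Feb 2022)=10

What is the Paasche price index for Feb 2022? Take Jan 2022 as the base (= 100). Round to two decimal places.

Paasche price index uses current-period quantities as weights.
ΣP(Feb 2022)·Q(Feb 2022) = 25770.70×8 + 525.24×1 + 7180.18×9 + 688.34×10 = 206165.6 + 525.24 + 64621.62 + 6883.4 = 278195.86
ΣP(Jan 2022)·Q(Feb 2022) = 20398.77×8 + 372.21×1 + 7348.84×9 + 475.95×10 = 163190.16 + 372.21 + 66139.56 + 4759.5 = 234461.43
Index = 278195.86 / 234461.43 × 100 = 118.6531

118.65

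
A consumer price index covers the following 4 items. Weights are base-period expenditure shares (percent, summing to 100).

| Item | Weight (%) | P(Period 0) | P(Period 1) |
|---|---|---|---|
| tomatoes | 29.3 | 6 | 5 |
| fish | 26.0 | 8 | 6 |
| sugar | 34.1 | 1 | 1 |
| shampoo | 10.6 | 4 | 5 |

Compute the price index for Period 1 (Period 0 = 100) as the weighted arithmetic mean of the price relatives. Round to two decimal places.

91.27

tomatoes: 29.3 × (5/6) = 29.3 × 0.833333 = 24.4167
fish: 26.0 × (6/8) = 26.0 × 0.750000 = 19.5000
sugar: 34.1 × (1/1) = 34.1 × 1.000000 = 34.1000
shampoo: 10.6 × (5/4) = 10.6 × 1.250000 = 13.2500
Index = Σ wᵢ·(p₁ᵢ/p₀ᵢ) = 24.4167 + 19.5000 + 34.1000 + 13.2500 = 91.2667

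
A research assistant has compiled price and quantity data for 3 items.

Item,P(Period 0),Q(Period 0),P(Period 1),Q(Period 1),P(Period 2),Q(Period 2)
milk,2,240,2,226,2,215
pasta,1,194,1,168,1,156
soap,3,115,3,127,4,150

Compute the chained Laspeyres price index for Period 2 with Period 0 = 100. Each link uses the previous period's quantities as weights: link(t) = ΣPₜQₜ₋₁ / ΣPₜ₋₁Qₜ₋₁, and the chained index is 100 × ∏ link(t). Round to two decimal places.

112.69

Link Period 0→Period 1:
ΣP(Period 1)Q(Period 0) = 2×240 + 1×194 + 3×115 = 480 + 194 + 345 = 1019
ΣP(Period 0)Q(Period 0) = 2×240 + 1×194 + 3×115 = 480 + 194 + 345 = 1019
link = 1019/1019 = 1.000000
Link Period 1→Period 2:
ΣP(Period 2)Q(Period 1) = 2×226 + 1×168 + 4×127 = 452 + 168 + 508 = 1128
ΣP(Period 1)Q(Period 1) = 2×226 + 1×168 + 3×127 = 452 + 168 + 381 = 1001
link = 1128/1001 = 1.126873
Chained index = 100 × 1.000000 × 1.126873 = 112.6873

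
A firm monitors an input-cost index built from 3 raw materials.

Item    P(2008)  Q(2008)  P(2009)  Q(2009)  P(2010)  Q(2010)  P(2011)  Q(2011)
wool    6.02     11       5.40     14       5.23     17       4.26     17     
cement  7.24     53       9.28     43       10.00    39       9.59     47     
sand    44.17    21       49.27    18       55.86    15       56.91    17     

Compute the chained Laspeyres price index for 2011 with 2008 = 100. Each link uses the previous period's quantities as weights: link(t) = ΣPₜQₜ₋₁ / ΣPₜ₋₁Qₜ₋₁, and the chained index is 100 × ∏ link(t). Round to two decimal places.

125.96

Link 2008→2009:
ΣP(2009)Q(2008) = 5.40×11 + 9.28×53 + 49.27×21 = 59.4 + 491.84 + 1034.67 = 1585.91
ΣP(2008)Q(2008) = 6.02×11 + 7.24×53 + 44.17×21 = 66.22 + 383.72 + 927.57 = 1377.51
link = 1585.91/1377.51 = 1.151287
Link 2009→2010:
ΣP(2010)Q(2009) = 5.23×14 + 10.00×43 + 55.86×18 = 73.22 + 430 + 1005.48 = 1508.7
ΣP(2009)Q(2009) = 5.40×14 + 9.28×43 + 49.27×18 = 75.6 + 399.04 + 886.86 = 1361.5
link = 1508.7/1361.5 = 1.108116
Link 2010→2011:
ΣP(2011)Q(2010) = 4.26×17 + 9.59×39 + 56.91×15 = 72.42 + 374.01 + 853.65 = 1300.08
ΣP(2010)Q(2010) = 5.23×17 + 10.00×39 + 55.86×15 = 88.91 + 390 + 837.9 = 1316.81
link = 1300.08/1316.81 = 0.987295
Chained index = 100 × 1.151287 × 1.108116 × 0.987295 = 125.9552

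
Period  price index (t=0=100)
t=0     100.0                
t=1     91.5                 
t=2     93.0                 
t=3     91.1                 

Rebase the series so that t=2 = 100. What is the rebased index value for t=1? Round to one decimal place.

Rebased(t=1) = 91.5 / 93.0 × 100 = 98.3871

98.4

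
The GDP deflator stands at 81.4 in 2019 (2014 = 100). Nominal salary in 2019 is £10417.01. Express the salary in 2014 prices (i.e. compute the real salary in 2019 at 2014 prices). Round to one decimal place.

Real = Nominal ÷ (Index/100) = 10417.01 ÷ (81.4/100)
     = 10417.01 ÷ 0.814 = 12797.3096

12797.3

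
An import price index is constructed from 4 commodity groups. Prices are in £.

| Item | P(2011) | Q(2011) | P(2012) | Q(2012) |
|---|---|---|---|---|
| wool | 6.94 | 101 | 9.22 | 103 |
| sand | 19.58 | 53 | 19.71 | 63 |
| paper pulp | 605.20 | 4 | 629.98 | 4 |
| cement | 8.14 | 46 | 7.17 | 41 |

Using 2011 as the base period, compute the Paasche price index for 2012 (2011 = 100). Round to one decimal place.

106.4

Paasche price index uses current-period quantities as weights.
ΣP(2012)·Q(2012) = 9.22×103 + 19.71×63 + 629.98×4 + 7.17×41 = 949.66 + 1241.73 + 2519.92 + 293.97 = 5005.28
ΣP(2011)·Q(2012) = 6.94×103 + 19.58×63 + 605.20×4 + 8.14×41 = 714.82 + 1233.54 + 2420.8 + 333.74 = 4702.9
Index = 5005.28 / 4702.9 × 100 = 106.4296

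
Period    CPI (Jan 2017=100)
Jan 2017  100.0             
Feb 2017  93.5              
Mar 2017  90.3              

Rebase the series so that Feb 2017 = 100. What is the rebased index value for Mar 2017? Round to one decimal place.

96.6

Rebased(Mar 2017) = 90.3 / 93.5 × 100 = 96.5775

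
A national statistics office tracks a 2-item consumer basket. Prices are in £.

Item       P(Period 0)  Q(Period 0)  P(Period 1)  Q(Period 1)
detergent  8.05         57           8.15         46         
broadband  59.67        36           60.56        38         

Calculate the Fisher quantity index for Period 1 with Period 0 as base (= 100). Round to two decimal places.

Laspeyres component (base-period weights):
ΣP(Period 0)Q(Period 1) = 8.05×46 + 59.67×38 = 370.3 + 2267.46 = 2637.76
ΣP(Period 0)Q(Period 0) = 8.05×57 + 59.67×36 = 458.85 + 2148.12 = 2606.97
L = 2637.76 / 2606.97 × 100 = 101.1811
Paasche component (current-period weights):
ΣP(Period 1)Q(Period 1) = 8.15×46 + 60.56×38 = 374.9 + 2301.28 = 2676.18
ΣP(Period 1)Q(Period 0) = 8.15×57 + 60.56×36 = 464.55 + 2180.16 = 2644.71
P = 2676.18 / 2644.71 × 100 = 101.1899
Fisher = √(L × P) = √(101.1811 × 101.1899) = 101.1855

101.19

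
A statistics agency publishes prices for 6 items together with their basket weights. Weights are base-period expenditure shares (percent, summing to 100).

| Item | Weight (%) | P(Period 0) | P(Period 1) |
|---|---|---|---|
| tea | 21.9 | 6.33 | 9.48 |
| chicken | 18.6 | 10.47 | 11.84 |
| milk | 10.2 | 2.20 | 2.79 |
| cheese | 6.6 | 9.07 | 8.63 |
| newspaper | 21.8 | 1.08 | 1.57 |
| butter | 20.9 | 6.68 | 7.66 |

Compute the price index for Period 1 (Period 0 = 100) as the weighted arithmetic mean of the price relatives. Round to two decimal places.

tea: 21.9 × (9.48/6.33) = 21.9 × 1.497630 = 32.7981
chicken: 18.6 × (11.84/10.47) = 18.6 × 1.130850 = 21.0338
milk: 10.2 × (2.79/2.20) = 10.2 × 1.268182 = 12.9355
cheese: 6.6 × (8.63/9.07) = 6.6 × 0.951488 = 6.2798
newspaper: 21.8 × (1.57/1.08) = 21.8 × 1.453704 = 31.6907
butter: 20.9 × (7.66/6.68) = 20.9 × 1.146707 = 23.9662
Index = Σ wᵢ·(p₁ᵢ/p₀ᵢ) = 32.7981 + 21.0338 + 12.9355 + 6.2798 + 31.6907 + 23.9662 = 128.7041

128.70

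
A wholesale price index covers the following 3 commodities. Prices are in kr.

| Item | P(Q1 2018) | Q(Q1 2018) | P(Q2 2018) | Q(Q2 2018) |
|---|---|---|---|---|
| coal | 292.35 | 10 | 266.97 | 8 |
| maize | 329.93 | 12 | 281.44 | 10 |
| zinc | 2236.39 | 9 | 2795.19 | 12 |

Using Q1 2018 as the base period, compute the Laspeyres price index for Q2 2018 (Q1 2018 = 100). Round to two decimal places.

115.53

Laspeyres price index uses base-period quantities as weights.
ΣP(Q2 2018)·Q(Q1 2018) = 266.97×10 + 281.44×12 + 2795.19×9 = 2669.7 + 3377.28 + 25156.71 = 31203.69
ΣP(Q1 2018)·Q(Q1 2018) = 292.35×10 + 329.93×12 + 2236.39×9 = 2923.5 + 3959.16 + 20127.51 = 27010.17
Index = 31203.69 / 27010.17 × 100 = 115.5257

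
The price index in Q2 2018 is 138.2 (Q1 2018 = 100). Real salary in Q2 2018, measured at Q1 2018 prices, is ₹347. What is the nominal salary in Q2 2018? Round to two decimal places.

Nominal = Real × (Index/100) = 347 × (138.2/100)
        = 347 × 1.382 = 479.5540

479.55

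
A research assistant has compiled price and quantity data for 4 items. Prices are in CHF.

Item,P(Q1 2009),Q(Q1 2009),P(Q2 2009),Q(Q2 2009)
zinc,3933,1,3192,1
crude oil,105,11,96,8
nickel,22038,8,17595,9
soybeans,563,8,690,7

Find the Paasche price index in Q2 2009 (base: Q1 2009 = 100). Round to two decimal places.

80.72

Paasche price index uses current-period quantities as weights.
ΣP(Q2 2009)·Q(Q2 2009) = 3192×1 + 96×8 + 17595×9 + 690×7 = 3192 + 768 + 158355 + 4830 = 167145
ΣP(Q1 2009)·Q(Q2 2009) = 3933×1 + 105×8 + 22038×9 + 563×7 = 3933 + 840 + 198342 + 3941 = 207056
Index = 167145 / 207056 × 100 = 80.7245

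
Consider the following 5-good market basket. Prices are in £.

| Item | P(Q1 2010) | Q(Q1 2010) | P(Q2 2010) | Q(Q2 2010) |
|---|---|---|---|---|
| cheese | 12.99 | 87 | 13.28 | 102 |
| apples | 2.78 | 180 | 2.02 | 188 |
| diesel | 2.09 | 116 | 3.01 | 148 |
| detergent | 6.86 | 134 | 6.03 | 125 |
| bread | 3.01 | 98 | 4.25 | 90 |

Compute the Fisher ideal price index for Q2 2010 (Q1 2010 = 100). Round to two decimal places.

100.55

Laspeyres component (base-period weights):
ΣP(Q2 2010)Q(Q1 2010) = 13.28×87 + 2.02×180 + 3.01×116 + 6.03×134 + 4.25×98 = 1155.36 + 363.6 + 349.16 + 808.02 + 416.5 = 3092.64
ΣP(Q1 2010)Q(Q1 2010) = 12.99×87 + 2.78×180 + 2.09×116 + 6.86×134 + 3.01×98 = 1130.13 + 500.4 + 242.44 + 919.24 + 294.98 = 3087.19
L = 3092.64 / 3087.19 × 100 = 100.1765
Paasche component (current-period weights):
ΣP(Q2 2010)Q(Q2 2010) = 13.28×102 + 2.02×188 + 3.01×148 + 6.03×125 + 4.25×90 = 1354.56 + 379.76 + 445.48 + 753.75 + 382.5 = 3316.05
ΣP(Q1 2010)Q(Q2 2010) = 12.99×102 + 2.78×188 + 2.09×148 + 6.86×125 + 3.01×90 = 1324.98 + 522.64 + 309.32 + 857.5 + 270.9 = 3285.34
P = 3316.05 / 3285.34 × 100 = 100.9348
Fisher = √(L × P) = √(100.1765 × 100.9348) = 100.5549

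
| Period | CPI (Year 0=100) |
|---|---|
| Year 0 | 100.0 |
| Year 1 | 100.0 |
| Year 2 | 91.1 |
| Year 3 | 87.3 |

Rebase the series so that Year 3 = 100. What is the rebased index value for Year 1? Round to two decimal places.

114.55

Rebased(Year 1) = 100.0 / 87.3 × 100 = 114.5475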